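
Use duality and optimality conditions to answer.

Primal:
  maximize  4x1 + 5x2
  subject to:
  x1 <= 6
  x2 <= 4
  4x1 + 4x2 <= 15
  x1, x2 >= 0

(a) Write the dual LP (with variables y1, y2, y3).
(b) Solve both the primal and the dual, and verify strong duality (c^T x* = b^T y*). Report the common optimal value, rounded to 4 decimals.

The standard primal-dual pair for 'max c^T x s.t. A x <= b, x >= 0' is:
  Dual:  min b^T y  s.t.  A^T y >= c,  y >= 0.

So the dual LP is:
  minimize  6y1 + 4y2 + 15y3
  subject to:
    y1 + 4y3 >= 4
    y2 + 4y3 >= 5
    y1, y2, y3 >= 0

Solving the primal: x* = (0, 3.75).
  primal value c^T x* = 18.75.
Solving the dual: y* = (0, 0, 1.25).
  dual value b^T y* = 18.75.
Strong duality: c^T x* = b^T y*. Confirmed.

18.75


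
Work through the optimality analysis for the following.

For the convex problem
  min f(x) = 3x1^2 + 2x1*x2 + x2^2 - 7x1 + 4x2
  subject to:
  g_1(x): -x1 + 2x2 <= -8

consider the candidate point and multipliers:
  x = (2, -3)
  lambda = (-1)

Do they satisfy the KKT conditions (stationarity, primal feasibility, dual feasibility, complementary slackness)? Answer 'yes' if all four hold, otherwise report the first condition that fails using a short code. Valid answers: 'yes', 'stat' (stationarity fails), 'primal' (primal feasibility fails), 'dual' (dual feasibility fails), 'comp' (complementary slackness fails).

Gradient of f: grad f(x) = Q x + c = (-1, 2)
Constraint values g_i(x) = a_i^T x - b_i:
  g_1((2, -3)) = 0
Stationarity residual: grad f(x) + sum_i lambda_i a_i = (0, 0)
  -> stationarity OK
Primal feasibility (all g_i <= 0): OK
Dual feasibility (all lambda_i >= 0): FAILS
Complementary slackness (lambda_i * g_i(x) = 0 for all i): OK

Verdict: the first failing condition is dual_feasibility -> dual.

dual


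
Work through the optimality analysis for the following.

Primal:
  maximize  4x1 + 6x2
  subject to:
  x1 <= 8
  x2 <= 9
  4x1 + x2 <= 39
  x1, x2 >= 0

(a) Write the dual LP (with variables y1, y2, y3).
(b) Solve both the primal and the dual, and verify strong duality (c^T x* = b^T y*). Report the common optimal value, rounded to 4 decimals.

The standard primal-dual pair for 'max c^T x s.t. A x <= b, x >= 0' is:
  Dual:  min b^T y  s.t.  A^T y >= c,  y >= 0.

So the dual LP is:
  minimize  8y1 + 9y2 + 39y3
  subject to:
    y1 + 4y3 >= 4
    y2 + y3 >= 6
    y1, y2, y3 >= 0

Solving the primal: x* = (7.5, 9).
  primal value c^T x* = 84.
Solving the dual: y* = (0, 5, 1).
  dual value b^T y* = 84.
Strong duality: c^T x* = b^T y*. Confirmed.

84


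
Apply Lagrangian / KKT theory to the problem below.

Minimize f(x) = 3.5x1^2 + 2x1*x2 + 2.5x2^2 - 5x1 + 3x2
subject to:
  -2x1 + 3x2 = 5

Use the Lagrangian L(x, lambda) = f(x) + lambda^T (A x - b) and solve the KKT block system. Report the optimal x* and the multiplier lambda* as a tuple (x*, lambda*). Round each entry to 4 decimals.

Form the Lagrangian:
  L(x, lambda) = (1/2) x^T Q x + c^T x + lambda^T (A x - b)
Stationarity (grad_x L = 0): Q x + c + A^T lambda = 0.
Primal feasibility: A x = b.

This gives the KKT block system:
  [ Q   A^T ] [ x     ]   [-c ]
  [ A    0  ] [ lambda ] = [ b ]

Solving the linear system:
  x*      = (-0.4953, 1.3364)
  lambda* = (-2.8972)
  f(x*)   = 10.486

x* = (-0.4953, 1.3364), lambda* = (-2.8972)


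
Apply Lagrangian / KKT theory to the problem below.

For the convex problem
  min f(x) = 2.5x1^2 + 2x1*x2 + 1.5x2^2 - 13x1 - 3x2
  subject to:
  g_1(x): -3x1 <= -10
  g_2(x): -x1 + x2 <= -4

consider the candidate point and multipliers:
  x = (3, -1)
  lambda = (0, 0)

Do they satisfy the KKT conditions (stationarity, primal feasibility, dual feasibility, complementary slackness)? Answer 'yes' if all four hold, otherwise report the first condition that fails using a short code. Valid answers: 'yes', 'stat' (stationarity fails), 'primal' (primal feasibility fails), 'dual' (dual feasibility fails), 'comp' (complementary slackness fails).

Gradient of f: grad f(x) = Q x + c = (0, 0)
Constraint values g_i(x) = a_i^T x - b_i:
  g_1((3, -1)) = 1
  g_2((3, -1)) = 0
Stationarity residual: grad f(x) + sum_i lambda_i a_i = (0, 0)
  -> stationarity OK
Primal feasibility (all g_i <= 0): FAILS
Dual feasibility (all lambda_i >= 0): OK
Complementary slackness (lambda_i * g_i(x) = 0 for all i): OK

Verdict: the first failing condition is primal_feasibility -> primal.

primal


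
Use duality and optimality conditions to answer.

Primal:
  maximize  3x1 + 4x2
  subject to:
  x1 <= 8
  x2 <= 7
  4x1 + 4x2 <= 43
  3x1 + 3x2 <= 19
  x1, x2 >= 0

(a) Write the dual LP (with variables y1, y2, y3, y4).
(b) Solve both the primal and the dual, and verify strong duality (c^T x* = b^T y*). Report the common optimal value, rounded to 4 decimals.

The standard primal-dual pair for 'max c^T x s.t. A x <= b, x >= 0' is:
  Dual:  min b^T y  s.t.  A^T y >= c,  y >= 0.

So the dual LP is:
  minimize  8y1 + 7y2 + 43y3 + 19y4
  subject to:
    y1 + 4y3 + 3y4 >= 3
    y2 + 4y3 + 3y4 >= 4
    y1, y2, y3, y4 >= 0

Solving the primal: x* = (0, 6.3333).
  primal value c^T x* = 25.3333.
Solving the dual: y* = (0, 0, 0, 1.3333).
  dual value b^T y* = 25.3333.
Strong duality: c^T x* = b^T y*. Confirmed.

25.3333


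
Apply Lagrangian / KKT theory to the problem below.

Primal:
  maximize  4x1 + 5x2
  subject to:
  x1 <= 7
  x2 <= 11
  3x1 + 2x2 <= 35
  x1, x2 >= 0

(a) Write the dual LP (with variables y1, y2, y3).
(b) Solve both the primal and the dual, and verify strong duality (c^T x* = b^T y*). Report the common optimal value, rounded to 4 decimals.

The standard primal-dual pair for 'max c^T x s.t. A x <= b, x >= 0' is:
  Dual:  min b^T y  s.t.  A^T y >= c,  y >= 0.

So the dual LP is:
  minimize  7y1 + 11y2 + 35y3
  subject to:
    y1 + 3y3 >= 4
    y2 + 2y3 >= 5
    y1, y2, y3 >= 0

Solving the primal: x* = (4.3333, 11).
  primal value c^T x* = 72.3333.
Solving the dual: y* = (0, 2.3333, 1.3333).
  dual value b^T y* = 72.3333.
Strong duality: c^T x* = b^T y*. Confirmed.

72.3333


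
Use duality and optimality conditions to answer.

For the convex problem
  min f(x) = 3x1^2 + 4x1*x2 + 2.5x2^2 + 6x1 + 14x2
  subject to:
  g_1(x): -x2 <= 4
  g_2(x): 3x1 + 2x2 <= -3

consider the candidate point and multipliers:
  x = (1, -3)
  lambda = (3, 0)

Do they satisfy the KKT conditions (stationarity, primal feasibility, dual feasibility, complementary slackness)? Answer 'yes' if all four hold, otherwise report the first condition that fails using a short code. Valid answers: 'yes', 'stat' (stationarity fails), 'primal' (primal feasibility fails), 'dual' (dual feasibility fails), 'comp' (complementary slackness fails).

Gradient of f: grad f(x) = Q x + c = (0, 3)
Constraint values g_i(x) = a_i^T x - b_i:
  g_1((1, -3)) = -1
  g_2((1, -3)) = 0
Stationarity residual: grad f(x) + sum_i lambda_i a_i = (0, 0)
  -> stationarity OK
Primal feasibility (all g_i <= 0): OK
Dual feasibility (all lambda_i >= 0): OK
Complementary slackness (lambda_i * g_i(x) = 0 for all i): FAILS

Verdict: the first failing condition is complementary_slackness -> comp.

comp


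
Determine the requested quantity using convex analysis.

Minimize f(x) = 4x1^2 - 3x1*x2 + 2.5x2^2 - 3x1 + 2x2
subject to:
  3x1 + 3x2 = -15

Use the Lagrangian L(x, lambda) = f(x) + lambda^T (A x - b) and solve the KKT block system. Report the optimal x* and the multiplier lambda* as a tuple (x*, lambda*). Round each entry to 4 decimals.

Form the Lagrangian:
  L(x, lambda) = (1/2) x^T Q x + c^T x + lambda^T (A x - b)
Stationarity (grad_x L = 0): Q x + c + A^T lambda = 0.
Primal feasibility: A x = b.

This gives the KKT block system:
  [ Q   A^T ] [ x     ]   [-c ]
  [ A    0  ] [ lambda ] = [ b ]

Solving the linear system:
  x*      = (-1.8421, -3.1579)
  lambda* = (2.7544)
  f(x*)   = 20.2632

x* = (-1.8421, -3.1579), lambda* = (2.7544)


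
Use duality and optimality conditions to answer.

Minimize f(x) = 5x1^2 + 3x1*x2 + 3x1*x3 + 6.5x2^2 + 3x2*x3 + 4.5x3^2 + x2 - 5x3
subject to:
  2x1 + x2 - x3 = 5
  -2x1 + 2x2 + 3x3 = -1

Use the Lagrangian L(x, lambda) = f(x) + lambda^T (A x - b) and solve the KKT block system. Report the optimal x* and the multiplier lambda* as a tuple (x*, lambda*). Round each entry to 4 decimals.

Form the Lagrangian:
  L(x, lambda) = (1/2) x^T Q x + c^T x + lambda^T (A x - b)
Stationarity (grad_x L = 0): Q x + c + A^T lambda = 0.
Primal feasibility: A x = b.

This gives the KKT block system:
  [ Q   A^T ] [ x     ]   [-c ]
  [ A    0  ] [ lambda ] = [ b ]

Solving the linear system:
  x*      = (1.5229, 1.5817, -0.3725)
  lambda* = (-14.6232, -5.1948)
  f(x*)   = 35.6827

x* = (1.5229, 1.5817, -0.3725), lambda* = (-14.6232, -5.1948)


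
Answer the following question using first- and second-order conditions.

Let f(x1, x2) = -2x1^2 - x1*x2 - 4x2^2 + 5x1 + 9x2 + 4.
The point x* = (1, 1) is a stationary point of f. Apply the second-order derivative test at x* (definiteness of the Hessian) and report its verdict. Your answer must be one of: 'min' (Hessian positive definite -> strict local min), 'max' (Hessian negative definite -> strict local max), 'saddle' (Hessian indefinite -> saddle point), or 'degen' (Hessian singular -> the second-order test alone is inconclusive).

Compute the Hessian H = grad^2 f:
  H = [[-4, -1], [-1, -8]]
Verify stationarity: grad f(x*) = H x* + g = (0, 0).
Eigenvalues of H: -8.2361, -3.7639.
Both eigenvalues < 0, so H is negative definite -> x* is a strict local max.

max


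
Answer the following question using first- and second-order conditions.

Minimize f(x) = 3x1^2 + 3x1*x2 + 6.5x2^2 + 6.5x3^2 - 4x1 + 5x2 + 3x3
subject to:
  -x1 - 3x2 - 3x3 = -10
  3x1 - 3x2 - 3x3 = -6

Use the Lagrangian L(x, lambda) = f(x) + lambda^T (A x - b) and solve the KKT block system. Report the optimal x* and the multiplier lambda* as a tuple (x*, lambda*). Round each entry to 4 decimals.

Form the Lagrangian:
  L(x, lambda) = (1/2) x^T Q x + c^T x + lambda^T (A x - b)
Stationarity (grad_x L = 0): Q x + c + A^T lambda = 0.
Primal feasibility: A x = b.

This gives the KKT block system:
  [ Q   A^T ] [ x     ]   [-c ]
  [ A    0  ] [ lambda ] = [ b ]

Solving the linear system:
  x*      = (1, 1.3077, 1.6923)
  lambda* = (7.7308, 0.6026)
  f(x*)   = 44.2692

x* = (1, 1.3077, 1.6923), lambda* = (7.7308, 0.6026)


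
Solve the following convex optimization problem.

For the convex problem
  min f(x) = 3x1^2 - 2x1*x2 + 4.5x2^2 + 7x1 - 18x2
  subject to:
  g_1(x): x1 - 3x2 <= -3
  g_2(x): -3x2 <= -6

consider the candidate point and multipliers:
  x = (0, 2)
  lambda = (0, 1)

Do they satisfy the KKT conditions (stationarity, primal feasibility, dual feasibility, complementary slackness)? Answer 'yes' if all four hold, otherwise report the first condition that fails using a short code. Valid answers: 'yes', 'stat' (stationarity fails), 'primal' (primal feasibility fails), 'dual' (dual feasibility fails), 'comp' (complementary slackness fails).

Gradient of f: grad f(x) = Q x + c = (3, 0)
Constraint values g_i(x) = a_i^T x - b_i:
  g_1((0, 2)) = -3
  g_2((0, 2)) = 0
Stationarity residual: grad f(x) + sum_i lambda_i a_i = (3, -3)
  -> stationarity FAILS
Primal feasibility (all g_i <= 0): OK
Dual feasibility (all lambda_i >= 0): OK
Complementary slackness (lambda_i * g_i(x) = 0 for all i): OK

Verdict: the first failing condition is stationarity -> stat.

stat


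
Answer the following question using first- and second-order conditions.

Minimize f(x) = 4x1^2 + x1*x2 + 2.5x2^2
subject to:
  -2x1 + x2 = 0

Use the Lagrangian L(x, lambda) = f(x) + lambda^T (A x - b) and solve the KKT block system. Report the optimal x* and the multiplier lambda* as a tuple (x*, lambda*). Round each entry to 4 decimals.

Form the Lagrangian:
  L(x, lambda) = (1/2) x^T Q x + c^T x + lambda^T (A x - b)
Stationarity (grad_x L = 0): Q x + c + A^T lambda = 0.
Primal feasibility: A x = b.

This gives the KKT block system:
  [ Q   A^T ] [ x     ]   [-c ]
  [ A    0  ] [ lambda ] = [ b ]

Solving the linear system:
  x*      = (0, 0)
  lambda* = (0)
  f(x*)   = 0

x* = (0, 0), lambda* = (0)


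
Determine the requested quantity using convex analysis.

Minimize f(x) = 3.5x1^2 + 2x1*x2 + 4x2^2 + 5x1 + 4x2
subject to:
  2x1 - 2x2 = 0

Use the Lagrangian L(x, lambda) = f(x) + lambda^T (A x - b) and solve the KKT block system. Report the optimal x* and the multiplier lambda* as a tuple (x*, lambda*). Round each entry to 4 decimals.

Form the Lagrangian:
  L(x, lambda) = (1/2) x^T Q x + c^T x + lambda^T (A x - b)
Stationarity (grad_x L = 0): Q x + c + A^T lambda = 0.
Primal feasibility: A x = b.

This gives the KKT block system:
  [ Q   A^T ] [ x     ]   [-c ]
  [ A    0  ] [ lambda ] = [ b ]

Solving the linear system:
  x*      = (-0.4737, -0.4737)
  lambda* = (-0.3684)
  f(x*)   = -2.1316

x* = (-0.4737, -0.4737), lambda* = (-0.3684)


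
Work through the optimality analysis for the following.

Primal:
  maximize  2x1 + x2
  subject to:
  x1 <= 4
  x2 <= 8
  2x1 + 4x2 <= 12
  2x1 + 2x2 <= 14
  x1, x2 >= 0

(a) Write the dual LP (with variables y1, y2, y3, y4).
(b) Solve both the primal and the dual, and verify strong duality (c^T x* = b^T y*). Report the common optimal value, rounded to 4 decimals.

The standard primal-dual pair for 'max c^T x s.t. A x <= b, x >= 0' is:
  Dual:  min b^T y  s.t.  A^T y >= c,  y >= 0.

So the dual LP is:
  minimize  4y1 + 8y2 + 12y3 + 14y4
  subject to:
    y1 + 2y3 + 2y4 >= 2
    y2 + 4y3 + 2y4 >= 1
    y1, y2, y3, y4 >= 0

Solving the primal: x* = (4, 1).
  primal value c^T x* = 9.
Solving the dual: y* = (1.5, 0, 0.25, 0).
  dual value b^T y* = 9.
Strong duality: c^T x* = b^T y*. Confirmed.

9


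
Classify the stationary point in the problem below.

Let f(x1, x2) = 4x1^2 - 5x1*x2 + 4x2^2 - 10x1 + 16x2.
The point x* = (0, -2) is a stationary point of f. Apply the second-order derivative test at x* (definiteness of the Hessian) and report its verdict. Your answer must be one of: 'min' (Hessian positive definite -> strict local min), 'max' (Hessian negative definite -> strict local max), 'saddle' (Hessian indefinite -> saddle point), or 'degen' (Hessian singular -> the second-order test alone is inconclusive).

Compute the Hessian H = grad^2 f:
  H = [[8, -5], [-5, 8]]
Verify stationarity: grad f(x*) = H x* + g = (0, 0).
Eigenvalues of H: 3, 13.
Both eigenvalues > 0, so H is positive definite -> x* is a strict local min.

min


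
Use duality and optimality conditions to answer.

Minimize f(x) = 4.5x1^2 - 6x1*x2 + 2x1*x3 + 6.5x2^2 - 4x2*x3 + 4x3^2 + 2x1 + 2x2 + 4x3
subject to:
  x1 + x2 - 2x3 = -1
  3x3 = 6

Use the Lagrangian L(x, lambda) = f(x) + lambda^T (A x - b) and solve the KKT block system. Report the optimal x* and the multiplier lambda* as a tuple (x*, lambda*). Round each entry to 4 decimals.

Form the Lagrangian:
  L(x, lambda) = (1/2) x^T Q x + c^T x + lambda^T (A x - b)
Stationarity (grad_x L = 0): Q x + c + A^T lambda = 0.
Primal feasibility: A x = b.

This gives the KKT block system:
  [ Q   A^T ] [ x     ]   [-c ]
  [ A    0  ] [ lambda ] = [ b ]

Solving the linear system:
  x*      = (1.3235, 1.6765, 2)
  lambda* = (-7.8529, -10.549)
  f(x*)   = 34.7206

x* = (1.3235, 1.6765, 2), lambda* = (-7.8529, -10.549)


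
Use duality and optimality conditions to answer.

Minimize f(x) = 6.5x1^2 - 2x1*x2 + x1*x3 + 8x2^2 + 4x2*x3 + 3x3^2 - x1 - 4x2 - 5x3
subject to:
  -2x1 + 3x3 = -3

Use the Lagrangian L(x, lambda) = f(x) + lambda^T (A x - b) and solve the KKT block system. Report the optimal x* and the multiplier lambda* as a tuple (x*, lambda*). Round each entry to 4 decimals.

Form the Lagrangian:
  L(x, lambda) = (1/2) x^T Q x + c^T x + lambda^T (A x - b)
Stationarity (grad_x L = 0): Q x + c + A^T lambda = 0.
Primal feasibility: A x = b.

This gives the KKT block system:
  [ Q   A^T ] [ x     ]   [-c ]
  [ A    0  ] [ lambda ] = [ b ]

Solving the linear system:
  x*      = (0.5303, 0.4779, -0.6465)
  lambda* = (2.1457)
  f(x*)   = 3.6137

x* = (0.5303, 0.4779, -0.6465), lambda* = (2.1457)


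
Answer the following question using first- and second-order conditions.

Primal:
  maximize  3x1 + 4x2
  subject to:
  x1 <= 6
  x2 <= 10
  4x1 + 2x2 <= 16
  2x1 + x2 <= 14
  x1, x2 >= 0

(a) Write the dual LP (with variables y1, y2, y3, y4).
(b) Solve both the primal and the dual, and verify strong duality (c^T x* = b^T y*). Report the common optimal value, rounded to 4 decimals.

The standard primal-dual pair for 'max c^T x s.t. A x <= b, x >= 0' is:
  Dual:  min b^T y  s.t.  A^T y >= c,  y >= 0.

So the dual LP is:
  minimize  6y1 + 10y2 + 16y3 + 14y4
  subject to:
    y1 + 4y3 + 2y4 >= 3
    y2 + 2y3 + y4 >= 4
    y1, y2, y3, y4 >= 0

Solving the primal: x* = (0, 8).
  primal value c^T x* = 32.
Solving the dual: y* = (0, 0, 2, 0).
  dual value b^T y* = 32.
Strong duality: c^T x* = b^T y*. Confirmed.

32


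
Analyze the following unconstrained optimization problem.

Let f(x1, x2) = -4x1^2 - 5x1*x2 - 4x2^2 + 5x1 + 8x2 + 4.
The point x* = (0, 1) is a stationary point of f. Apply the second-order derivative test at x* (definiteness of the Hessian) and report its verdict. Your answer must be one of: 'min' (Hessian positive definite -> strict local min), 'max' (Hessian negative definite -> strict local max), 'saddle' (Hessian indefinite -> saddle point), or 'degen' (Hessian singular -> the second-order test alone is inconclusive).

Compute the Hessian H = grad^2 f:
  H = [[-8, -5], [-5, -8]]
Verify stationarity: grad f(x*) = H x* + g = (0, 0).
Eigenvalues of H: -13, -3.
Both eigenvalues < 0, so H is negative definite -> x* is a strict local max.

max


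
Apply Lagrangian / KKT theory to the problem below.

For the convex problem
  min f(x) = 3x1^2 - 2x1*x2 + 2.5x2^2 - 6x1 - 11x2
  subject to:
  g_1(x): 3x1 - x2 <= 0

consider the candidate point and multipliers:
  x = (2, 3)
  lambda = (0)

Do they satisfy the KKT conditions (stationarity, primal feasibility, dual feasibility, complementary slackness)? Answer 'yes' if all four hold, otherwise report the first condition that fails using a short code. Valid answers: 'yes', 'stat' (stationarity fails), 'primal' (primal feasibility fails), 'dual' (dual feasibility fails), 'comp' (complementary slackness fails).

Gradient of f: grad f(x) = Q x + c = (0, 0)
Constraint values g_i(x) = a_i^T x - b_i:
  g_1((2, 3)) = 3
Stationarity residual: grad f(x) + sum_i lambda_i a_i = (0, 0)
  -> stationarity OK
Primal feasibility (all g_i <= 0): FAILS
Dual feasibility (all lambda_i >= 0): OK
Complementary slackness (lambda_i * g_i(x) = 0 for all i): OK

Verdict: the first failing condition is primal_feasibility -> primal.

primal


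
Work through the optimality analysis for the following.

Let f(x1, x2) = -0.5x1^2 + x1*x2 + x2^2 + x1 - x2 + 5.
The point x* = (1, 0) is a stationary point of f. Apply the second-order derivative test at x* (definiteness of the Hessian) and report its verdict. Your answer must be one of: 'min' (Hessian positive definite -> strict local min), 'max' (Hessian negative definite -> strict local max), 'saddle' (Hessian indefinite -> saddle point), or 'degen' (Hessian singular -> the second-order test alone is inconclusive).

Compute the Hessian H = grad^2 f:
  H = [[-1, 1], [1, 2]]
Verify stationarity: grad f(x*) = H x* + g = (0, 0).
Eigenvalues of H: -1.3028, 2.3028.
Eigenvalues have mixed signs, so H is indefinite -> x* is a saddle point.

saddle


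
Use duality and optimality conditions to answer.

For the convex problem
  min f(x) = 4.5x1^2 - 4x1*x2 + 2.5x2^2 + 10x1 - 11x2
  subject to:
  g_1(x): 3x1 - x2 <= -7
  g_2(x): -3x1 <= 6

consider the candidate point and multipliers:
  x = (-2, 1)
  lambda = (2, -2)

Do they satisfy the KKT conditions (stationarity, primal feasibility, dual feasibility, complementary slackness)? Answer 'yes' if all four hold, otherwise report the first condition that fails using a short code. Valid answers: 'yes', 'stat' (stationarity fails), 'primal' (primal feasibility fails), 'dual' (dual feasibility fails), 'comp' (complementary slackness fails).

Gradient of f: grad f(x) = Q x + c = (-12, 2)
Constraint values g_i(x) = a_i^T x - b_i:
  g_1((-2, 1)) = 0
  g_2((-2, 1)) = 0
Stationarity residual: grad f(x) + sum_i lambda_i a_i = (0, 0)
  -> stationarity OK
Primal feasibility (all g_i <= 0): OK
Dual feasibility (all lambda_i >= 0): FAILS
Complementary slackness (lambda_i * g_i(x) = 0 for all i): OK

Verdict: the first failing condition is dual_feasibility -> dual.

dual


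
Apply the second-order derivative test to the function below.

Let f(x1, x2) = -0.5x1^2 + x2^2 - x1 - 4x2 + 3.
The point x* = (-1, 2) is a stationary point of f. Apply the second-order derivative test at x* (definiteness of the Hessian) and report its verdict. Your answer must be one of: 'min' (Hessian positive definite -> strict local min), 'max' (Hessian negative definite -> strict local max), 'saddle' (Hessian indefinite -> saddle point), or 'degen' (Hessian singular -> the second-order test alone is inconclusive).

Compute the Hessian H = grad^2 f:
  H = [[-1, 0], [0, 2]]
Verify stationarity: grad f(x*) = H x* + g = (0, 0).
Eigenvalues of H: -1, 2.
Eigenvalues have mixed signs, so H is indefinite -> x* is a saddle point.

saddle


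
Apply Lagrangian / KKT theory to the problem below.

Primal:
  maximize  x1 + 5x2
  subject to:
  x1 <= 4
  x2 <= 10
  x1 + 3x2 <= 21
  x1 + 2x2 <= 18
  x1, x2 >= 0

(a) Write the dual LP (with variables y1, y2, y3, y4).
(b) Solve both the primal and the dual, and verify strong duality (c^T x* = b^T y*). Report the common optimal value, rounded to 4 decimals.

The standard primal-dual pair for 'max c^T x s.t. A x <= b, x >= 0' is:
  Dual:  min b^T y  s.t.  A^T y >= c,  y >= 0.

So the dual LP is:
  minimize  4y1 + 10y2 + 21y3 + 18y4
  subject to:
    y1 + y3 + y4 >= 1
    y2 + 3y3 + 2y4 >= 5
    y1, y2, y3, y4 >= 0

Solving the primal: x* = (0, 7).
  primal value c^T x* = 35.
Solving the dual: y* = (0, 0, 1.6667, 0).
  dual value b^T y* = 35.
Strong duality: c^T x* = b^T y*. Confirmed.

35


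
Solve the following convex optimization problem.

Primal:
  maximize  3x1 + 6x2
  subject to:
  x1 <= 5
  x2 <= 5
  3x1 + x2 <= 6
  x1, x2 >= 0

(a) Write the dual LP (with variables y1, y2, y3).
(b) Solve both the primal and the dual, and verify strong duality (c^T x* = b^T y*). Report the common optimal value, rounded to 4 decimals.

The standard primal-dual pair for 'max c^T x s.t. A x <= b, x >= 0' is:
  Dual:  min b^T y  s.t.  A^T y >= c,  y >= 0.

So the dual LP is:
  minimize  5y1 + 5y2 + 6y3
  subject to:
    y1 + 3y3 >= 3
    y2 + y3 >= 6
    y1, y2, y3 >= 0

Solving the primal: x* = (0.3333, 5).
  primal value c^T x* = 31.
Solving the dual: y* = (0, 5, 1).
  dual value b^T y* = 31.
Strong duality: c^T x* = b^T y*. Confirmed.

31


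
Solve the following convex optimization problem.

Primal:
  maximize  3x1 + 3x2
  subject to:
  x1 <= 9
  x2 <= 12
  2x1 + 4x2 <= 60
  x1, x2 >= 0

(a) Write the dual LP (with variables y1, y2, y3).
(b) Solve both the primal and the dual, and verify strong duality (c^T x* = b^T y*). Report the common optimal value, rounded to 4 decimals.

The standard primal-dual pair for 'max c^T x s.t. A x <= b, x >= 0' is:
  Dual:  min b^T y  s.t.  A^T y >= c,  y >= 0.

So the dual LP is:
  minimize  9y1 + 12y2 + 60y3
  subject to:
    y1 + 2y3 >= 3
    y2 + 4y3 >= 3
    y1, y2, y3 >= 0

Solving the primal: x* = (9, 10.5).
  primal value c^T x* = 58.5.
Solving the dual: y* = (1.5, 0, 0.75).
  dual value b^T y* = 58.5.
Strong duality: c^T x* = b^T y*. Confirmed.

58.5


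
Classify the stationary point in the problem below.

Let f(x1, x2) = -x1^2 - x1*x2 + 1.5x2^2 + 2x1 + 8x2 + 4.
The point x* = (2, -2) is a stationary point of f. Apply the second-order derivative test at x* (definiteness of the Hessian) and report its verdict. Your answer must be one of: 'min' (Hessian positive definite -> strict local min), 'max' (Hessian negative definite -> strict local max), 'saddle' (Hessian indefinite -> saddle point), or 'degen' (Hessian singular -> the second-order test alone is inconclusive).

Compute the Hessian H = grad^2 f:
  H = [[-2, -1], [-1, 3]]
Verify stationarity: grad f(x*) = H x* + g = (0, 0).
Eigenvalues of H: -2.1926, 3.1926.
Eigenvalues have mixed signs, so H is indefinite -> x* is a saddle point.

saddle


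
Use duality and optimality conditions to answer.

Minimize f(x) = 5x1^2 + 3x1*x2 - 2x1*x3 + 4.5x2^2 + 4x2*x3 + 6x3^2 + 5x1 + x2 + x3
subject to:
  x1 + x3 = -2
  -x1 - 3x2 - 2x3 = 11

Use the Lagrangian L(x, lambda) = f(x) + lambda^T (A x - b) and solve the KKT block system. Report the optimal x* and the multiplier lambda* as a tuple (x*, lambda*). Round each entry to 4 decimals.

Form the Lagrangian:
  L(x, lambda) = (1/2) x^T Q x + c^T x + lambda^T (A x - b)
Stationarity (grad_x L = 0): Q x + c + A^T lambda = 0.
Primal feasibility: A x = b.

This gives the KKT block system:
  [ Q   A^T ] [ x     ]   [-c ]
  [ A    0  ] [ lambda ] = [ b ]

Solving the linear system:
  x*      = (-0.9494, -2.6498, -1.0506)
  lambda* = (0.3755, -9.9662)
  f(x*)   = 50.9662

x* = (-0.9494, -2.6498, -1.0506), lambda* = (0.3755, -9.9662)


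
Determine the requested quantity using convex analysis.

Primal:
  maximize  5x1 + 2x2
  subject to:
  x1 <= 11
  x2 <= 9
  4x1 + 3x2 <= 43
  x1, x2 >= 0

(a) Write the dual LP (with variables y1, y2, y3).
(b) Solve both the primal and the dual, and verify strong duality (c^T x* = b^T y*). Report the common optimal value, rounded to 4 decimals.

The standard primal-dual pair for 'max c^T x s.t. A x <= b, x >= 0' is:
  Dual:  min b^T y  s.t.  A^T y >= c,  y >= 0.

So the dual LP is:
  minimize  11y1 + 9y2 + 43y3
  subject to:
    y1 + 4y3 >= 5
    y2 + 3y3 >= 2
    y1, y2, y3 >= 0

Solving the primal: x* = (10.75, 0).
  primal value c^T x* = 53.75.
Solving the dual: y* = (0, 0, 1.25).
  dual value b^T y* = 53.75.
Strong duality: c^T x* = b^T y*. Confirmed.

53.75


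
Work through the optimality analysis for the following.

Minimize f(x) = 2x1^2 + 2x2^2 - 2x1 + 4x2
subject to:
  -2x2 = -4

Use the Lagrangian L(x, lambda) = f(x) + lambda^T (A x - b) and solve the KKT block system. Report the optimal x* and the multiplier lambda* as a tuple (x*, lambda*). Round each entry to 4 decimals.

Form the Lagrangian:
  L(x, lambda) = (1/2) x^T Q x + c^T x + lambda^T (A x - b)
Stationarity (grad_x L = 0): Q x + c + A^T lambda = 0.
Primal feasibility: A x = b.

This gives the KKT block system:
  [ Q   A^T ] [ x     ]   [-c ]
  [ A    0  ] [ lambda ] = [ b ]

Solving the linear system:
  x*      = (0.5, 2)
  lambda* = (6)
  f(x*)   = 15.5

x* = (0.5, 2), lambda* = (6)


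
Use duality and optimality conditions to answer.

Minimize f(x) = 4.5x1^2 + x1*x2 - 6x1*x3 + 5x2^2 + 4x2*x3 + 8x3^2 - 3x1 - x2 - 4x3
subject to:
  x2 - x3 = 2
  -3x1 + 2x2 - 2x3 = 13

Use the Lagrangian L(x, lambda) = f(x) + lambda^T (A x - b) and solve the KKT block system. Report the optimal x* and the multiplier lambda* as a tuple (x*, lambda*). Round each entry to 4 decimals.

Form the Lagrangian:
  L(x, lambda) = (1/2) x^T Q x + c^T x + lambda^T (A x - b)
Stationarity (grad_x L = 0): Q x + c + A^T lambda = 0.
Primal feasibility: A x = b.

This gives the KKT block system:
  [ Q   A^T ] [ x     ]   [-c ]
  [ A    0  ] [ lambda ] = [ b ]

Solving the linear system:
  x*      = (-3, 0.8824, -1.1176)
  lambda* = (14.5882, -7.4706)
  f(x*)   = 40.2647

x* = (-3, 0.8824, -1.1176), lambda* = (14.5882, -7.4706)


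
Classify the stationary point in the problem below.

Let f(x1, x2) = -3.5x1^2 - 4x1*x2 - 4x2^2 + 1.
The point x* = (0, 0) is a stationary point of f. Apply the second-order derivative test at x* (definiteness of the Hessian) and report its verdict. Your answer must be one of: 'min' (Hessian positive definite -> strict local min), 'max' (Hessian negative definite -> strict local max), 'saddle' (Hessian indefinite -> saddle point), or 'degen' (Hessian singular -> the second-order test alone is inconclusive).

Compute the Hessian H = grad^2 f:
  H = [[-7, -4], [-4, -8]]
Verify stationarity: grad f(x*) = H x* + g = (0, 0).
Eigenvalues of H: -11.5311, -3.4689.
Both eigenvalues < 0, so H is negative definite -> x* is a strict local max.

max


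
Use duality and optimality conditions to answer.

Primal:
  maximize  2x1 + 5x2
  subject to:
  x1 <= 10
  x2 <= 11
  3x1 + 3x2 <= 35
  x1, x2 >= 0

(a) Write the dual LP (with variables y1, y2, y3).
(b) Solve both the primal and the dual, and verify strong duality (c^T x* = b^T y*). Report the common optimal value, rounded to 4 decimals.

The standard primal-dual pair for 'max c^T x s.t. A x <= b, x >= 0' is:
  Dual:  min b^T y  s.t.  A^T y >= c,  y >= 0.

So the dual LP is:
  minimize  10y1 + 11y2 + 35y3
  subject to:
    y1 + 3y3 >= 2
    y2 + 3y3 >= 5
    y1, y2, y3 >= 0

Solving the primal: x* = (0.6667, 11).
  primal value c^T x* = 56.3333.
Solving the dual: y* = (0, 3, 0.6667).
  dual value b^T y* = 56.3333.
Strong duality: c^T x* = b^T y*. Confirmed.

56.3333


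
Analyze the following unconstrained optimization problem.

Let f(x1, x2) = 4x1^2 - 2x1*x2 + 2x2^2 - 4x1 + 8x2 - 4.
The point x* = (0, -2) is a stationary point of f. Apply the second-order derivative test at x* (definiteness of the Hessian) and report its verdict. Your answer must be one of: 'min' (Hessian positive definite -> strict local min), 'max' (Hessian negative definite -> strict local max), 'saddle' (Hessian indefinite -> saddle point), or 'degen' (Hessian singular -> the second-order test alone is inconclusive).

Compute the Hessian H = grad^2 f:
  H = [[8, -2], [-2, 4]]
Verify stationarity: grad f(x*) = H x* + g = (0, 0).
Eigenvalues of H: 3.1716, 8.8284.
Both eigenvalues > 0, so H is positive definite -> x* is a strict local min.

min


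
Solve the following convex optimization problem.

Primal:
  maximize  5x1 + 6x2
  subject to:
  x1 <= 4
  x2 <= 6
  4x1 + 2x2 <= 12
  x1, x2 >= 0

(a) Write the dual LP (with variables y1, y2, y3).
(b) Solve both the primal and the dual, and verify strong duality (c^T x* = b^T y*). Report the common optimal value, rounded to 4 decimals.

The standard primal-dual pair for 'max c^T x s.t. A x <= b, x >= 0' is:
  Dual:  min b^T y  s.t.  A^T y >= c,  y >= 0.

So the dual LP is:
  minimize  4y1 + 6y2 + 12y3
  subject to:
    y1 + 4y3 >= 5
    y2 + 2y3 >= 6
    y1, y2, y3 >= 0

Solving the primal: x* = (0, 6).
  primal value c^T x* = 36.
Solving the dual: y* = (0, 3.5, 1.25).
  dual value b^T y* = 36.
Strong duality: c^T x* = b^T y*. Confirmed.

36


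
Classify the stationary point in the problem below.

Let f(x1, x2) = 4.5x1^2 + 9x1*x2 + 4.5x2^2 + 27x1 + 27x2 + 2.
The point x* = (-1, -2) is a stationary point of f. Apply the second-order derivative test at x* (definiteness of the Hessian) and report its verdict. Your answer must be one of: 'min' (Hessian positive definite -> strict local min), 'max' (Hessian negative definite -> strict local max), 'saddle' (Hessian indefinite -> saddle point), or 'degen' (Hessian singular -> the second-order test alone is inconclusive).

Compute the Hessian H = grad^2 f:
  H = [[9, 9], [9, 9]]
Verify stationarity: grad f(x*) = H x* + g = (0, 0).
Eigenvalues of H: 0, 18.
H has a zero eigenvalue (singular; positive semidefinite but not definite), so H is neither positive definite, negative definite, nor indefinite. The second-order test alone is inconclusive -> degen.
(Indeed, f is constant along the null direction of H through x*, so x* is not a strict local extremum.)

degen


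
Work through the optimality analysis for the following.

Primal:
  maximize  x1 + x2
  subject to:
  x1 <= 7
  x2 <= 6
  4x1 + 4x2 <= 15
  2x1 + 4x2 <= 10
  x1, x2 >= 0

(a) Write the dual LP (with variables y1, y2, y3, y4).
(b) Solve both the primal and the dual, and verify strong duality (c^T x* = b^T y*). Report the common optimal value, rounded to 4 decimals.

The standard primal-dual pair for 'max c^T x s.t. A x <= b, x >= 0' is:
  Dual:  min b^T y  s.t.  A^T y >= c,  y >= 0.

So the dual LP is:
  minimize  7y1 + 6y2 + 15y3 + 10y4
  subject to:
    y1 + 4y3 + 2y4 >= 1
    y2 + 4y3 + 4y4 >= 1
    y1, y2, y3, y4 >= 0

Solving the primal: x* = (3.75, 0).
  primal value c^T x* = 3.75.
Solving the dual: y* = (0, 0, 0.25, 0).
  dual value b^T y* = 3.75.
Strong duality: c^T x* = b^T y*. Confirmed.

3.75


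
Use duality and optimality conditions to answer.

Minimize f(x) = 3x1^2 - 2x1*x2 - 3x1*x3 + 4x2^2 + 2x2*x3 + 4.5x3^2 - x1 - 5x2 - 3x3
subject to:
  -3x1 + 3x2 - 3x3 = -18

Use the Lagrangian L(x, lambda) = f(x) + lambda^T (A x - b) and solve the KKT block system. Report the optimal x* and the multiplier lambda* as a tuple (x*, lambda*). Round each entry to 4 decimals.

Form the Lagrangian:
  L(x, lambda) = (1/2) x^T Q x + c^T x + lambda^T (A x - b)
Stationarity (grad_x L = 0): Q x + c + A^T lambda = 0.
Primal feasibility: A x = b.

This gives the KKT block system:
  [ Q   A^T ] [ x     ]   [-c ]
  [ A    0  ] [ lambda ] = [ b ]

Solving the linear system:
  x*      = (2.9297, -0.5297, 2.5405)
  lambda* = (3.3387)
  f(x*)   = 26.0973

x* = (2.9297, -0.5297, 2.5405), lambda* = (3.3387)


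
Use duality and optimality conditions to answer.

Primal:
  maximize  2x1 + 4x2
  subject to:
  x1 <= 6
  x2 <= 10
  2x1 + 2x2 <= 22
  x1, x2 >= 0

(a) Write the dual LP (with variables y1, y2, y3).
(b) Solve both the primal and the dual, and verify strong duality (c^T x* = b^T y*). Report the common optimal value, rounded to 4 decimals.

The standard primal-dual pair for 'max c^T x s.t. A x <= b, x >= 0' is:
  Dual:  min b^T y  s.t.  A^T y >= c,  y >= 0.

So the dual LP is:
  minimize  6y1 + 10y2 + 22y3
  subject to:
    y1 + 2y3 >= 2
    y2 + 2y3 >= 4
    y1, y2, y3 >= 0

Solving the primal: x* = (1, 10).
  primal value c^T x* = 42.
Solving the dual: y* = (0, 2, 1).
  dual value b^T y* = 42.
Strong duality: c^T x* = b^T y*. Confirmed.

42


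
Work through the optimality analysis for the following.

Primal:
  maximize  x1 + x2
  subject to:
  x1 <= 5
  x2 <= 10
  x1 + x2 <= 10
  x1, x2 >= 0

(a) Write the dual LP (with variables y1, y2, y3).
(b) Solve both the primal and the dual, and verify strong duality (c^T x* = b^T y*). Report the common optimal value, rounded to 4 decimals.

The standard primal-dual pair for 'max c^T x s.t. A x <= b, x >= 0' is:
  Dual:  min b^T y  s.t.  A^T y >= c,  y >= 0.

So the dual LP is:
  minimize  5y1 + 10y2 + 10y3
  subject to:
    y1 + y3 >= 1
    y2 + y3 >= 1
    y1, y2, y3 >= 0

Solving the primal: x* = (0, 10).
  primal value c^T x* = 10.
Solving the dual: y* = (0, 0, 1).
  dual value b^T y* = 10.
Strong duality: c^T x* = b^T y*. Confirmed.

10


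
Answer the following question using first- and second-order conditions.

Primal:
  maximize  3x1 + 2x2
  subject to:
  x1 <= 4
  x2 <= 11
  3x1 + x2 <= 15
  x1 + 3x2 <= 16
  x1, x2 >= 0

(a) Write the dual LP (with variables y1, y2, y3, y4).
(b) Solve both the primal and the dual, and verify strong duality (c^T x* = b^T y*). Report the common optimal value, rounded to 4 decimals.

The standard primal-dual pair for 'max c^T x s.t. A x <= b, x >= 0' is:
  Dual:  min b^T y  s.t.  A^T y >= c,  y >= 0.

So the dual LP is:
  minimize  4y1 + 11y2 + 15y3 + 16y4
  subject to:
    y1 + 3y3 + y4 >= 3
    y2 + y3 + 3y4 >= 2
    y1, y2, y3, y4 >= 0

Solving the primal: x* = (3.625, 4.125).
  primal value c^T x* = 19.125.
Solving the dual: y* = (0, 0, 0.875, 0.375).
  dual value b^T y* = 19.125.
Strong duality: c^T x* = b^T y*. Confirmed.

19.125


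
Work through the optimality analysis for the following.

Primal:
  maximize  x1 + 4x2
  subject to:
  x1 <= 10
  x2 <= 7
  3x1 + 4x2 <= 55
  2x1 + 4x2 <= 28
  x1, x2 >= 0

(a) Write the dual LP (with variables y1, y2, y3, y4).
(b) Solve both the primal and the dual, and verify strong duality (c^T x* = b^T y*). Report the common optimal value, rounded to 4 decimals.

The standard primal-dual pair for 'max c^T x s.t. A x <= b, x >= 0' is:
  Dual:  min b^T y  s.t.  A^T y >= c,  y >= 0.

So the dual LP is:
  minimize  10y1 + 7y2 + 55y3 + 28y4
  subject to:
    y1 + 3y3 + 2y4 >= 1
    y2 + 4y3 + 4y4 >= 4
    y1, y2, y3, y4 >= 0

Solving the primal: x* = (0, 7).
  primal value c^T x* = 28.
Solving the dual: y* = (0, 2, 0, 0.5).
  dual value b^T y* = 28.
Strong duality: c^T x* = b^T y*. Confirmed.

28


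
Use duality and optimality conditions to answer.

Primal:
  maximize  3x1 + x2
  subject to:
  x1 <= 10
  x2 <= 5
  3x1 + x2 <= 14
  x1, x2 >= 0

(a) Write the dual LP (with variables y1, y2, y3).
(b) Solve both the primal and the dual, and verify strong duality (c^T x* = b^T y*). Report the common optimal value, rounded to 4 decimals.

The standard primal-dual pair for 'max c^T x s.t. A x <= b, x >= 0' is:
  Dual:  min b^T y  s.t.  A^T y >= c,  y >= 0.

So the dual LP is:
  minimize  10y1 + 5y2 + 14y3
  subject to:
    y1 + 3y3 >= 3
    y2 + y3 >= 1
    y1, y2, y3 >= 0

Solving the primal: x* = (4.6667, 0).
  primal value c^T x* = 14.
Solving the dual: y* = (0, 0, 1).
  dual value b^T y* = 14.
Strong duality: c^T x* = b^T y*. Confirmed.

14


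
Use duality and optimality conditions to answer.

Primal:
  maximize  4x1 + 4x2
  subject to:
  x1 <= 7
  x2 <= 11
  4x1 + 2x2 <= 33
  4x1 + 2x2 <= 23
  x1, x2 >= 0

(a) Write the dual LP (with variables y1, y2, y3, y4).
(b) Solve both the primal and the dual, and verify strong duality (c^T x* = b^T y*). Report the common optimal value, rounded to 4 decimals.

The standard primal-dual pair for 'max c^T x s.t. A x <= b, x >= 0' is:
  Dual:  min b^T y  s.t.  A^T y >= c,  y >= 0.

So the dual LP is:
  minimize  7y1 + 11y2 + 33y3 + 23y4
  subject to:
    y1 + 4y3 + 4y4 >= 4
    y2 + 2y3 + 2y4 >= 4
    y1, y2, y3, y4 >= 0

Solving the primal: x* = (0.25, 11).
  primal value c^T x* = 45.
Solving the dual: y* = (0, 2, 0, 1).
  dual value b^T y* = 45.
Strong duality: c^T x* = b^T y*. Confirmed.

45


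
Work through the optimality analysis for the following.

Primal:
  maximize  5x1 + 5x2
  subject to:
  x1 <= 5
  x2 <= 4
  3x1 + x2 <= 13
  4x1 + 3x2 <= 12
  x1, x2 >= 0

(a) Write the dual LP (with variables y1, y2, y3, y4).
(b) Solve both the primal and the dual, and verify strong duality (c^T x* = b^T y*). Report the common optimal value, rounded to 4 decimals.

The standard primal-dual pair for 'max c^T x s.t. A x <= b, x >= 0' is:
  Dual:  min b^T y  s.t.  A^T y >= c,  y >= 0.

So the dual LP is:
  minimize  5y1 + 4y2 + 13y3 + 12y4
  subject to:
    y1 + 3y3 + 4y4 >= 5
    y2 + y3 + 3y4 >= 5
    y1, y2, y3, y4 >= 0

Solving the primal: x* = (0, 4).
  primal value c^T x* = 20.
Solving the dual: y* = (0, 1.25, 0, 1.25).
  dual value b^T y* = 20.
Strong duality: c^T x* = b^T y*. Confirmed.

20


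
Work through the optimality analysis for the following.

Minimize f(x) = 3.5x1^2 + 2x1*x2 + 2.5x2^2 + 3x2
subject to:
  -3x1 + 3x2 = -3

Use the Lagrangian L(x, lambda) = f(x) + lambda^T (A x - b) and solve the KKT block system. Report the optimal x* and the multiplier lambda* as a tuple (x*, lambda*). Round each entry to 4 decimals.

Form the Lagrangian:
  L(x, lambda) = (1/2) x^T Q x + c^T x + lambda^T (A x - b)
Stationarity (grad_x L = 0): Q x + c + A^T lambda = 0.
Primal feasibility: A x = b.

This gives the KKT block system:
  [ Q   A^T ] [ x     ]   [-c ]
  [ A    0  ] [ lambda ] = [ b ]

Solving the linear system:
  x*      = (0.25, -0.75)
  lambda* = (0.0833)
  f(x*)   = -1

x* = (0.25, -0.75), lambda* = (0.0833)


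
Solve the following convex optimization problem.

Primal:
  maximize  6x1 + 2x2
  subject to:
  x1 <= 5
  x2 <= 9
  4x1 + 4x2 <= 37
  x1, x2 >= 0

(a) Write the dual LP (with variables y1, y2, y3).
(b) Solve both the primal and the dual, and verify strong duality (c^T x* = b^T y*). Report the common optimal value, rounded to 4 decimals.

The standard primal-dual pair for 'max c^T x s.t. A x <= b, x >= 0' is:
  Dual:  min b^T y  s.t.  A^T y >= c,  y >= 0.

So the dual LP is:
  minimize  5y1 + 9y2 + 37y3
  subject to:
    y1 + 4y3 >= 6
    y2 + 4y3 >= 2
    y1, y2, y3 >= 0

Solving the primal: x* = (5, 4.25).
  primal value c^T x* = 38.5.
Solving the dual: y* = (4, 0, 0.5).
  dual value b^T y* = 38.5.
Strong duality: c^T x* = b^T y*. Confirmed.

38.5


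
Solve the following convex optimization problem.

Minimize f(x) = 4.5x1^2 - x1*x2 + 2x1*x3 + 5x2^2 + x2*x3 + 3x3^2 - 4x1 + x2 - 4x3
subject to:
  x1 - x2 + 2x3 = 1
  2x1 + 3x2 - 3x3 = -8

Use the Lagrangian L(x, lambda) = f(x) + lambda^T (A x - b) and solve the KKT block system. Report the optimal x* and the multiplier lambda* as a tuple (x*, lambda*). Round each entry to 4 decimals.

Form the Lagrangian:
  L(x, lambda) = (1/2) x^T Q x + c^T x + lambda^T (A x - b)
Stationarity (grad_x L = 0): Q x + c + A^T lambda = 0.
Primal feasibility: A x = b.

This gives the KKT block system:
  [ Q   A^T ] [ x     ]   [-c ]
  [ A    0  ] [ lambda ] = [ b ]

Solving the linear system:
  x*      = (-1.5162, -0.7956, 0.8603)
  lambda* = (7.2458, 3.9418)
  f(x*)   = 13.0582

x* = (-1.5162, -0.7956, 0.8603), lambda* = (7.2458, 3.9418)
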